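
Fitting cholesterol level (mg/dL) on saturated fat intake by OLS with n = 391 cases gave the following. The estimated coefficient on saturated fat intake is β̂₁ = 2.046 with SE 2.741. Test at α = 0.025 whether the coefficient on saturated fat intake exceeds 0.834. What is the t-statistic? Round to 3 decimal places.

t = 0.442

H₀: β₁ = 0.834 vs H₁: β₁ > 0.834.
t = (β̂₁ − β₁⁰)/SE = (2.046 − 0.834) / 2.741 = 0.442.
df = n − 2 = 391 − 2 = 389.
One-sided p ≈ 0.3293, which is ≥ 0.025, so fail to reject H₀.
The data do not give significant evidence that the true slope on saturated fat intake exceeds 0.834 mg/dL per unit.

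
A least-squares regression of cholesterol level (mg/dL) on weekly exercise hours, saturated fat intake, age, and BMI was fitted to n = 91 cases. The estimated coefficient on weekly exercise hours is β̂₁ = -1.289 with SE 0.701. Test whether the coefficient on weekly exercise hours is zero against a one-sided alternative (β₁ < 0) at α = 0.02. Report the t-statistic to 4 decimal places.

t = -1.8388

H₀: β₁ = 0 vs H₁: β₁ < 0.
t = (β̂₁ − β₁⁰)/SE = -1.289 / 0.701 = -1.8388.
df = n − k − 1 = 91 − 4 − 1 = 86.
One-sided p ≈ 0.0347, which is ≥ 0.02, so fail to reject H₀.
The data do not give significant evidence that the true slope on weekly exercise hours is negative, holding the other predictors fixed.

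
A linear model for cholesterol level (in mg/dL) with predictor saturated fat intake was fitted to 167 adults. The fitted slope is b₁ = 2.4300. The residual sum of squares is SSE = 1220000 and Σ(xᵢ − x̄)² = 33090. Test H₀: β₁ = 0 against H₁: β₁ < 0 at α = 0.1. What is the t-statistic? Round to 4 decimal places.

MSE = SSE/(n − 2) = 1220000/165 = 7393.94.
SE(b₁) = √(MSE/Sₓₓ) = √(7393.94/33090) = 0.472704.
t = 2.4300 / 0.472704 = 5.1406.
df = n − 2 = 165.
One-sided p ≈ 1.0000, which is ≥ 0.1, so fail to reject H₀.
The data do not give significant evidence that the true slope on saturated fat intake is negative.

t = 5.1406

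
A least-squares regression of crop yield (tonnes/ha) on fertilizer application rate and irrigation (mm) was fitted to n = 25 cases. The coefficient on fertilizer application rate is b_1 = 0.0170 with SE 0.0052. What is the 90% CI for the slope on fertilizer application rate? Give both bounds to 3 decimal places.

df = n − k − 1 = 25 − 2 − 1 = 22.
t* = t_{0.05, 22} = 1.717144.
Margin = t* × SE = 1.717144 × 0.0052 = 0.00893.
CI: 0.0170 ± 0.00893 → (0.008, 0.026).
With 90% confidence, each one-unit increase in fertilizer application rate is associated with a change of between 0.008 and 0.026 tonnes/ha in crop yield, holding the other predictors fixed.

(0.008, 0.026)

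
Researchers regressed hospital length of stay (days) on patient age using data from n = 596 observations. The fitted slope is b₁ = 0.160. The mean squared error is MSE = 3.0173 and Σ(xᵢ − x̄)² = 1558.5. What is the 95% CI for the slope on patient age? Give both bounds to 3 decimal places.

(0.074, 0.246)

SE(b₁) = √(MSE/Sₓₓ) = √(3.0173/1558.5) = 0.0440003.
df = n − 2 = 594.
t* = t_{0.025, 594} = 1.963966.
Margin = t* × SE = 1.963966 × 0.0440003 = 0.08642.
CI: 0.160 ± 0.08642 → (0.074, 0.246).
With 95% confidence, each one-unit increase in patient age is associated with a change of between 0.074 and 0.246 days in hospital length of stay.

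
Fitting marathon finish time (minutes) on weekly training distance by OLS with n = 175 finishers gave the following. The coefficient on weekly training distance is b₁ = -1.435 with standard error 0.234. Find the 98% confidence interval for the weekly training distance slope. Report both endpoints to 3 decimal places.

df = n − 2 = 175 − 2 = 173.
t* = t_{0.01, 173} = 2.348096.
Margin = t* × SE = 2.348096 × 0.234 = 0.54945.
CI: -1.435 ± 0.54945 → (-1.984, -0.886).
With 98% confidence, each one-unit increase in weekly training distance is associated with a change of between -1.984 and -0.886 minutes in marathon finish time.

(-1.984, -0.886)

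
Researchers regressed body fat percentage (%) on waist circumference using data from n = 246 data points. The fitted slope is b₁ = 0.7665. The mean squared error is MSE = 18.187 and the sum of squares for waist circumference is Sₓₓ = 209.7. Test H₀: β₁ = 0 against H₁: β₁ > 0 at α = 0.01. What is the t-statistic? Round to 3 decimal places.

t = 2.603

SE(b₁) = √(MSE/Sₓₓ) = √(18.187/209.7) = 0.294497.
t = 0.7665 / 0.294497 = 2.603.
df = n − 2 = 244.
One-sided p ≈ 0.0049, which is < 0.01, so reject H₀.
There is evidence that the true slope on waist circumference is positive.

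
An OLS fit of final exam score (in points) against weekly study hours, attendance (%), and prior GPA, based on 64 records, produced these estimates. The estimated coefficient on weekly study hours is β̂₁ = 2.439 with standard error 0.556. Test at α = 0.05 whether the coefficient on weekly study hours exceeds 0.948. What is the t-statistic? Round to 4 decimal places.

H₀: β₁ = 0.948 vs H₁: β₁ > 0.948.
t = (β̂₁ − β₁⁰)/SE = (2.439 − 0.948) / 0.556 = 2.6817.
df = n − k − 1 = 64 − 3 − 1 = 60.
One-sided p ≈ 0.0047, which is < 0.05, so reject H₀.
There is evidence that the true slope on weekly study hours exceeds 0.948 points per unit, holding the other predictors fixed.

t = 2.6817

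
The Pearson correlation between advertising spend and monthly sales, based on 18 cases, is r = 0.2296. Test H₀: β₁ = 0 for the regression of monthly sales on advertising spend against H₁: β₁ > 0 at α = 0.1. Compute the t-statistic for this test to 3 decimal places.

t = 0.944

t = r·√(n − 2)/√(1 − r²) = 0.2296·√16/√0.947284 = 0.944.
df = n − 2 = 16.
One-sided p ≈ 0.1797, which is ≥ 0.1, so fail to reject H₀.
The data do not give significant evidence of a linear association between advertising spend and monthly sales.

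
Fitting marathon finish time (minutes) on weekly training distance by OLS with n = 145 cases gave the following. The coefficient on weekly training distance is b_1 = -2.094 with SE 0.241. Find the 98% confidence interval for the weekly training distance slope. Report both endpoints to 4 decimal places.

df = n − 2 = 145 − 2 = 143.
t* = t_{0.01, 143} = 2.352707.
Margin = t* × SE = 2.352707 × 0.241 = 0.567002.
CI: -2.094 ± 0.567002 → (-2.6610, -1.5270).
With 98% confidence, each one-unit increase in weekly training distance is associated with a change of between -2.6610 and -1.5270 minutes in marathon finish time.

(-2.6610, -1.5270)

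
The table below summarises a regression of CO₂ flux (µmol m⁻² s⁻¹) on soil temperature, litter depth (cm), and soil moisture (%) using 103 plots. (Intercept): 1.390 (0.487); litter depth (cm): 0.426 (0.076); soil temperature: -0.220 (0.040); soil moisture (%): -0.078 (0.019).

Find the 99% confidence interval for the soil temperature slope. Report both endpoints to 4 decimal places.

(-0.3251, -0.1149)

Read off: b = -0.220, SE = 0.040 for soil temperature.
df = n − k − 1 = 103 − 3 − 1 = 99.
t* = t_{0.005, 99} = 2.626405.
Margin = t* × SE = 2.626405 × 0.040 = 0.105056.
CI: -0.220 ± 0.105056 → (-0.3251, -0.1149).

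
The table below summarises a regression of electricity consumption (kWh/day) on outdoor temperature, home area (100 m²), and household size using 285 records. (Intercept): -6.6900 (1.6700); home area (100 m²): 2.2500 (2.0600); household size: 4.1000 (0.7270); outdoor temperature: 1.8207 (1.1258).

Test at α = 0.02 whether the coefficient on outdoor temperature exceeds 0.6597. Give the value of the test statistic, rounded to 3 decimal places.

Read off: b = 1.8207, SE = 1.1258 for outdoor temperature.
H₀: β₁ = 0.6597 vs H₁: β₁ > 0.6597.
t = (1.8207 − 0.6597) / 1.1258 = 1.031.
df = n − k − 1 = 285 − 3 − 1 = 281.
One-sided p ≈ 0.1517, which is ≥ 0.02, so fail to reject H₀.
The data do not give significant evidence that the true slope on outdoor temperature exceeds 0.6597 kWh/day per unit, holding the other predictors fixed.

t = 1.031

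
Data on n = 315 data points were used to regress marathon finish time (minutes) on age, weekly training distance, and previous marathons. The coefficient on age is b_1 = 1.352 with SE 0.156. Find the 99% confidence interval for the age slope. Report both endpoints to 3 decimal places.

(0.948, 1.756)

df = n − k − 1 = 315 − 3 − 1 = 311.
t* = t_{0.005, 311} = 2.59173.
Margin = t* × SE = 2.59173 × 0.156 = 0.40431.
CI: 1.352 ± 0.40431 → (0.948, 1.756).
With 99% confidence, each one-unit increase in age is associated with a change of between 0.948 and 1.756 minutes in marathon finish time, holding the other predictors fixed.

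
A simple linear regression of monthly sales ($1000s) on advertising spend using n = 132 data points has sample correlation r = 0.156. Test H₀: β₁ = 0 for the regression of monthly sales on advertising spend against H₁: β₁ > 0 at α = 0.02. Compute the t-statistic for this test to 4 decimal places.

t = r·√(n − 2)/√(1 − r²) = 0.156·√130/√0.975664 = 1.8007.
df = n − 2 = 130.
One-sided p ≈ 0.0370, which is ≥ 0.02, so fail to reject H₀.
The data do not give significant evidence of a linear association between advertising spend and monthly sales.

t = 1.8007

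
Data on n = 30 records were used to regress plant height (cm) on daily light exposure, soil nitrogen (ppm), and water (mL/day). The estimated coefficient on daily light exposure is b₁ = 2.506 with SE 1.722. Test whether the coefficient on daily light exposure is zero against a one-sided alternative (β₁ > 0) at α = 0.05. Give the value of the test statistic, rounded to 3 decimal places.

H₀: β₁ = 0 vs H₁: β₁ > 0.
t = (b₁ − β₁⁰)/SE = 2.506 / 1.722 = 1.455.
df = n − k − 1 = 30 − 3 − 1 = 26.
One-sided p ≈ 0.0788, which is ≥ 0.05, so fail to reject H₀.
The data do not give significant evidence that the true slope on daily light exposure is positive, holding the other predictors fixed.

t = 1.455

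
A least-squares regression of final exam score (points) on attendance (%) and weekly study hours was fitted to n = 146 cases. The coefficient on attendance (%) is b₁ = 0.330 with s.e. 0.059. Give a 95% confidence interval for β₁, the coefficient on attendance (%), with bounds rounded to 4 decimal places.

(0.2134, 0.4466)

df = n − k − 1 = 146 − 2 − 1 = 143.
t* = t_{0.025, 143} = 1.976692.
Margin = t* × SE = 1.976692 × 0.059 = 0.116625.
CI: 0.330 ± 0.116625 → (0.2134, 0.4466).
With 95% confidence, each one-unit increase in attendance (%) is associated with a change of between 0.2134 and 0.4466 points in final exam score, holding the other predictors fixed.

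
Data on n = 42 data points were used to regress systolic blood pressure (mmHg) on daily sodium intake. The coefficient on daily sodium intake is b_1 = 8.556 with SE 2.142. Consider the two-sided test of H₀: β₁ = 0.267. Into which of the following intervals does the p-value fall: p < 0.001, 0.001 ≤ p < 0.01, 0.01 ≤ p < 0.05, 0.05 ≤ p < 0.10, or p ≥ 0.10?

t = (8.556 − 0.267) / 2.142 = 3.870.
df = n − 2 = 42 − 2 = 40.
Two-sided p = 2·P(T_{40} > |t|) ≈ 0.0004.
So p < 0.001.

p < 0.001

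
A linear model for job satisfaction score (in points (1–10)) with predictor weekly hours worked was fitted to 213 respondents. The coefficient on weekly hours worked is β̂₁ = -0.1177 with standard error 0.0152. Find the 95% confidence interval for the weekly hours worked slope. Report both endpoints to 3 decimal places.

df = n − 2 = 213 − 2 = 211.
t* = t_{0.025, 211} = 1.971271.
Margin = t* × SE = 1.971271 × 0.0152 = 0.02996.
CI: -0.1177 ± 0.02996 → (-0.148, -0.088).
With 95% confidence, each one-unit increase in weekly hours worked is associated with a change of between -0.148 and -0.088 points (1–10) in job satisfaction score.

(-0.148, -0.088)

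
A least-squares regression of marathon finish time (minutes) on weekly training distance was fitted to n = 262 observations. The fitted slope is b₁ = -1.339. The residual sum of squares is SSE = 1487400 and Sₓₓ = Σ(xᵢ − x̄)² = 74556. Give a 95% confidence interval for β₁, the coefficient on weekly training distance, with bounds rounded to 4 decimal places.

(-1.8845, -0.7935)

MSE = SSE/(n − 2) = 1487400/260 = 5720.77.
SE(b₁) = √(MSE/Sₓₓ) = √(5720.77/74556) = 0.277004.
df = n − 2 = 260.
t* = t_{0.025, 260} = 1.96913.
Margin = t* × SE = 1.96913 × 0.277004 = 0.545457.
CI: -1.339 ± 0.545457 → (-1.8845, -0.7935).
With 95% confidence, each one-unit increase in weekly training distance is associated with a change of between -1.8845 and -0.7935 minutes in marathon finish time.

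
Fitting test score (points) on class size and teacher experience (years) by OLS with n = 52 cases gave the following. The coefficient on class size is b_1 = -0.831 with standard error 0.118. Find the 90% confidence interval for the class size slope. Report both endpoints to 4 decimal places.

df = n − k − 1 = 52 − 2 − 1 = 49.
t* = t_{0.05, 49} = 1.676551.
Margin = t* × SE = 1.676551 × 0.118 = 0.197833.
CI: -0.831 ± 0.197833 → (-1.0288, -0.6332).
With 90% confidence, each one-unit increase in class size is associated with a change of between -1.0288 and -0.6332 points in test score, holding the other predictors fixed.

(-1.0288, -0.6332)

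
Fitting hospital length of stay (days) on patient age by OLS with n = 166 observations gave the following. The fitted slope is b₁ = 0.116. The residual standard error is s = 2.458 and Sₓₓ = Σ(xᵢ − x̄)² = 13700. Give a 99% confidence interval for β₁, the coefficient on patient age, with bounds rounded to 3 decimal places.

(0.061, 0.171)

SE(b₁) = s/√Sₓₓ = 2.458/√13700 = 0.0210001.
df = n − 2 = 164.
t* = t_{0.005, 164} = 2.60614.
Margin = t* × SE = 2.60614 × 0.0210001 = 0.05473.
CI: 0.116 ± 0.05473 → (0.061, 0.171).
With 99% confidence, each one-unit increase in patient age is associated with a change of between 0.061 and 0.171 days in hospital length of stay.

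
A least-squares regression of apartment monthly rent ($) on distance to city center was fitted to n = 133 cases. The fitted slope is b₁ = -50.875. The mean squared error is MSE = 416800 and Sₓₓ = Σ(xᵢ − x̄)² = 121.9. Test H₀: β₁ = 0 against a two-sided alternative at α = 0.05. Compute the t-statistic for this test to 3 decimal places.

t = -0.870

SE(b₁) = √(MSE/Sₓₓ) = √(416800/121.9) = 58.4739.
t = -50.875 / 58.4739 = -0.870.
df = n − 2 = 131.
Two-sided p ≈ 0.3859, which is ≥ 0.05, so fail to reject H₀.
The data do not give significant evidence of an association between distance to city center and apartment monthly rent.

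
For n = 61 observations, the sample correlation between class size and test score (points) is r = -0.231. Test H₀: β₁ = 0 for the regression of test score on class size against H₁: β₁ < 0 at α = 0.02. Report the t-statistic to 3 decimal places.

t = -1.824

t = r·√(n − 2)/√(1 − r²) = -0.231·√59/√0.946639 = -1.824.
df = n − 2 = 59.
One-sided p ≈ 0.0366, which is ≥ 0.02, so fail to reject H₀.
The data do not give significant evidence of a linear association between class size and test score.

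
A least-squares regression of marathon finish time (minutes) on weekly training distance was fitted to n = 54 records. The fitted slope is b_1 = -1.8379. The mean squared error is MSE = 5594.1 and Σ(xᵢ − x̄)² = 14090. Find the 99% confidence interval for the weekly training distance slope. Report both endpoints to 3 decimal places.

(-3.523, -0.153)

SE(b_1) = √(MSE/Sₓₓ) = √(5594.1/14090) = 0.6301.
df = n − 2 = 52.
t* = t_{0.005, 52} = 2.673734.
Margin = t* × SE = 2.673734 × 0.6301 = 1.68472.
CI: -1.8379 ± 1.68472 → (-3.523, -0.153).
With 99% confidence, each one-unit increase in weekly training distance is associated with a change of between -3.523 and -0.153 minutes in marathon finish time.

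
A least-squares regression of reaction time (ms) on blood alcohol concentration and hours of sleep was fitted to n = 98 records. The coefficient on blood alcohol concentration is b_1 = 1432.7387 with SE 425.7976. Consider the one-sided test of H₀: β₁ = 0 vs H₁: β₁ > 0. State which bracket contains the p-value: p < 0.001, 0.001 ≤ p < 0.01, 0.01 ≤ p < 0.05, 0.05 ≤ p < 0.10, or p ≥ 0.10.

t = 1432.7387 / 425.7976 = 3.365.
df = n − k − 1 = 98 − 2 − 1 = 95.
One-sided p = P(T_{95} > t) ≈ 0.0006.
So p < 0.001.

p < 0.001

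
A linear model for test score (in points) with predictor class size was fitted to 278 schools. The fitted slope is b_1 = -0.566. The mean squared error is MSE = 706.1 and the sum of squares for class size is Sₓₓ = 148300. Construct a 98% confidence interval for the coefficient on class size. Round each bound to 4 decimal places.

(-0.7275, -0.4045)

SE(b_1) = √(MSE/Sₓₓ) = √(706.1/148300) = 0.0690021.
df = n − 2 = 276.
t* = t_{0.01, 276} = 2.339934.
Margin = t* × SE = 2.339934 × 0.0690021 = 0.161460.
CI: -0.566 ± 0.161460 → (-0.7275, -0.4045).
With 98% confidence, each one-unit increase in class size is associated with a change of between -0.7275 and -0.4045 points in test score.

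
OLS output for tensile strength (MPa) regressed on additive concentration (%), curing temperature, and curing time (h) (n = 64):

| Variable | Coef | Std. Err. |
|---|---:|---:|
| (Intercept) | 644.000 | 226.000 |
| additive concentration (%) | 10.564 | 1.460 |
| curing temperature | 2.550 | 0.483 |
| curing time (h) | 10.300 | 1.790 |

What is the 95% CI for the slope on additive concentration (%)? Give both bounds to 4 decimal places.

(7.6436, 13.4844)

Read off: b = 10.564, SE = 1.460 for additive concentration (%).
df = n − k − 1 = 64 − 3 − 1 = 60.
t* = t_{0.025, 60} = 2.000298.
Margin = t* × SE = 2.000298 × 1.460 = 2.920435.
CI: 10.564 ± 2.920435 → (7.6436, 13.4844).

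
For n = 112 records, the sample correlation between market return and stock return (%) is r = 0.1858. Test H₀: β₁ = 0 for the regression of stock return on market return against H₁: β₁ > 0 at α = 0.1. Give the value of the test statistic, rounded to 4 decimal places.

t = 1.9832

t = r·√(n − 2)/√(1 − r²) = 0.1858·√110/√0.965478 = 1.9832.
df = n − 2 = 110.
One-sided p ≈ 0.0249, which is < 0.1, so reject H₀.
There is evidence of a linear association between market return and stock return.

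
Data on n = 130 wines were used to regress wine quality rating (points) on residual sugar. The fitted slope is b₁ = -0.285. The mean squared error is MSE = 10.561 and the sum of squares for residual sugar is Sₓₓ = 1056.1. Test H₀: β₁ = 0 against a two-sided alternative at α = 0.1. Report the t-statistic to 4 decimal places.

t = -2.8500

SE(b₁) = √(MSE/Sₓₓ) = √(10.561/1056.1) = 0.1.
t = -0.285 / 0.1 = -2.8500.
df = n − 2 = 128.
Two-sided p ≈ 0.0051, which is < 0.1, so reject H₀.
There is evidence that residual sugar is associated with wine quality rating.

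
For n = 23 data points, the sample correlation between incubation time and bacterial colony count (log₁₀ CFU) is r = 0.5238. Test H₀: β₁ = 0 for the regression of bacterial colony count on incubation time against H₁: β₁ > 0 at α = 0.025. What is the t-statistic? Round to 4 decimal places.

t = 2.8178

t = r·√(n − 2)/√(1 − r²) = 0.5238·√21/√0.725634 = 2.8178.
df = n − 2 = 21.
One-sided p ≈ 0.0052, which is < 0.025, so reject H₀.
There is evidence of a linear association between incubation time and bacterial colony count.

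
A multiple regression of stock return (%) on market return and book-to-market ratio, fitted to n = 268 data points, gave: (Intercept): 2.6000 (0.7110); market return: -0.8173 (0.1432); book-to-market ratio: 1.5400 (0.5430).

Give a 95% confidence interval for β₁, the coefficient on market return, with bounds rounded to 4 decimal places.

Read off: b = -0.8173, SE = 0.1432 for market return.
df = n − k − 1 = 268 − 2 − 1 = 265.
t* = t_{0.025, 265} = 1.968956.
Margin = t* × SE = 1.968956 × 0.1432 = 0.281955.
CI: -0.8173 ± 0.281955 → (-1.0993, -0.5353).

(-1.0993, -0.5353)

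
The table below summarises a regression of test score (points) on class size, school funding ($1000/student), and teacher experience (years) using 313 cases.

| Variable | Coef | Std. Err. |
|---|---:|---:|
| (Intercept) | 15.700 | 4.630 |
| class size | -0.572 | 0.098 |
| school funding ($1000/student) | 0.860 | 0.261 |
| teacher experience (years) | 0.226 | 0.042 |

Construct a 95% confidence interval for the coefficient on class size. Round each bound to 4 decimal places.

(-0.7648, -0.3792)

Read off: b = -0.572, SE = 0.098 for class size.
df = n − k − 1 = 313 − 3 − 1 = 309.
t* = t_{0.025, 309} = 1.967671.
Margin = t* × SE = 1.967671 × 0.098 = 0.192832.
CI: -0.572 ± 0.192832 → (-0.7648, -0.3792).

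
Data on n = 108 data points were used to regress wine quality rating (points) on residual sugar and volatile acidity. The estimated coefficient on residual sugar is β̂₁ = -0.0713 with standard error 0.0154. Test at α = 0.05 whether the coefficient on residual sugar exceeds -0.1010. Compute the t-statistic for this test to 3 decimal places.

H₀: β₁ = -0.1010 vs H₁: β₁ > -0.1010.
t = (β̂₁ − β₁⁰)/SE = (-0.0713 − (-0.1010)) / 0.0154 = 1.929.
df = n − k − 1 = 108 − 2 − 1 = 105.
One-sided p ≈ 0.0282, which is < 0.05, so reject H₀.
There is evidence that the true slope on residual sugar exceeds -0.1010 points per unit, holding the other predictors fixed.

t = 1.929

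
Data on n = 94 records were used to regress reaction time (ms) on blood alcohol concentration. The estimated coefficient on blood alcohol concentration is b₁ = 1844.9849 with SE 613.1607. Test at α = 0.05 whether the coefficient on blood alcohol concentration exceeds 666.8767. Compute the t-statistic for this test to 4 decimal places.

t = 1.9214

H₀: β₁ = 666.8767 vs H₁: β₁ > 666.8767.
t = (b₁ − β₁⁰)/SE = (1844.9849 − 666.8767) / 613.1607 = 1.9214.
df = n − 2 = 94 − 2 = 92.
One-sided p ≈ 0.0289, which is < 0.05, so reject H₀.
There is evidence that the true slope on blood alcohol concentration exceeds 666.8767 ms per unit.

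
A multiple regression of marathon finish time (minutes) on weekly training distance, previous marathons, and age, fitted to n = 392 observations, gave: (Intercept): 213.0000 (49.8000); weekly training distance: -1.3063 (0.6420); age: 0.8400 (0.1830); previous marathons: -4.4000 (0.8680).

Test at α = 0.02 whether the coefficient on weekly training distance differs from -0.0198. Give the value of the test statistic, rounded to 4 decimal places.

Read off: b = -1.3063, SE = 0.6420 for weekly training distance.
H₀: β₁ = -0.0198 vs H₁: β₁ ≠ -0.0198.
t = (-1.3063 − (-0.0198)) / 0.6420 = -2.0039.
df = n − k − 1 = 392 − 3 − 1 = 388.
Two-sided p ≈ 0.0458, which is ≥ 0.02, so fail to reject H₀.
The data are consistent with a true slope of -0.0198 minutes per unit of weekly training distance, holding the other predictors fixed.

t = -2.0039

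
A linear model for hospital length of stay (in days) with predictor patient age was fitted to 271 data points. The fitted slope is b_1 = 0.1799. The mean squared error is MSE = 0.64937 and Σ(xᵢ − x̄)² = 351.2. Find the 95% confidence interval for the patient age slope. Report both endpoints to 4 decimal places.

(0.0952, 0.2646)

SE(b_1) = √(MSE/Sₓₓ) = √(0.64937/351.2) = 0.043.
df = n − 2 = 269.
t* = t_{0.025, 269} = 1.968822.
Margin = t* × SE = 1.968822 × 0.043 = 0.084659.
CI: 0.1799 ± 0.084659 → (0.0952, 0.2646).
With 95% confidence, each one-unit increase in patient age is associated with a change of between 0.0952 and 0.2646 days in hospital length of stay.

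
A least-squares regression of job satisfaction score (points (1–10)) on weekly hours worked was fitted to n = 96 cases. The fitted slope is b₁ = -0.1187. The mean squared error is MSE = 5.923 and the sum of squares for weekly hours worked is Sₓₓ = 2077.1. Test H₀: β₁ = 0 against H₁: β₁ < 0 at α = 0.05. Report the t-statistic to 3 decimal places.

SE(b₁) = √(MSE/Sₓₓ) = √(5.923/2077.1) = 0.0534001.
t = -0.1187 / 0.0534001 = -2.223.
df = n − 2 = 94.
One-sided p ≈ 0.0143, which is < 0.05, so reject H₀.
There is evidence that the true slope on weekly hours worked is negative.

t = -2.223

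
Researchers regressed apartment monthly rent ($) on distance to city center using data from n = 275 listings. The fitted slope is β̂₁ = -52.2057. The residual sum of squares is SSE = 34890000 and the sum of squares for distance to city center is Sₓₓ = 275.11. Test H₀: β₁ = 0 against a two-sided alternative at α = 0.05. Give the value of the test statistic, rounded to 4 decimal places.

MSE = SSE/(n − 2) = 34890000/273 = 127802.
SE(β̂₁) = √(MSE/Sₓₓ) = √(127802/275.11) = 21.5534.
t = -52.2057 / 21.5534 = -2.4222.
df = n − 2 = 273.
Two-sided p ≈ 0.0161, which is < 0.05, so reject H₀.
There is evidence that distance to city center is associated with apartment monthly rent.

t = -2.4222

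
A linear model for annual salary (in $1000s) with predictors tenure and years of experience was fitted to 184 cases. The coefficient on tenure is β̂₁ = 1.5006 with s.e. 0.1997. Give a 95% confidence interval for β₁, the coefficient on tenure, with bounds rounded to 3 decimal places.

df = n − k − 1 = 184 − 2 − 1 = 181.
t* = t_{0.025, 181} = 1.973157.
Margin = t* × SE = 1.973157 × 0.1997 = 0.39404.
CI: 1.5006 ± 0.39404 → (1.107, 1.895).
With 95% confidence, each one-unit increase in tenure is associated with a change of between 1.107 and 1.895 $1000s in annual salary, holding the other predictors fixed.

(1.107, 1.895)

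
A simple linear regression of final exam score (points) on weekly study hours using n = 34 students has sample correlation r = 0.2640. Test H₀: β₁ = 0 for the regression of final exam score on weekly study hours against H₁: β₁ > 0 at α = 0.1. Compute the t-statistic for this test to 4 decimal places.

t = r·√(n − 2)/√(1 − r²) = 0.2640·√32/√0.930304 = 1.5483.
df = n − 2 = 32.
One-sided p ≈ 0.0657, which is < 0.1, so reject H₀.
There is evidence of a linear association between weekly study hours and final exam score.

t = 1.5483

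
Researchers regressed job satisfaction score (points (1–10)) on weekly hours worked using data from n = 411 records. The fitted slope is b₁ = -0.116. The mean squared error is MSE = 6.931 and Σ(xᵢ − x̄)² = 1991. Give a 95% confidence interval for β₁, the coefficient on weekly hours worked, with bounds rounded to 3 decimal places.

(-0.232, 0.000)

SE(b₁) = √(MSE/Sₓₓ) = √(6.931/1991) = 0.0590014.
df = n − 2 = 409.
t* = t_{0.025, 409} = 1.965781.
Margin = t* × SE = 1.965781 × 0.0590014 = 0.11598.
CI: -0.116 ± 0.11598 → (-0.232, 0.000).
With 95% confidence, each one-unit increase in weekly hours worked is associated with a change of between -0.232 and 0.000 points (1–10) in job satisfaction score.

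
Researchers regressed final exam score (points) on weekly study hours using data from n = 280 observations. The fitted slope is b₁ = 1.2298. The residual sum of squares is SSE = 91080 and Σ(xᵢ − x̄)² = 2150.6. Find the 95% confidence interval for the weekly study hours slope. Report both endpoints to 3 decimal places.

MSE = SSE/(n − 2) = 91080/278 = 327.626.
SE(b₁) = √(MSE/Sₓₓ) = √(327.626/2150.6) = 0.39031.
df = n − 2 = 278.
t* = t_{0.025, 278} = 1.968534.
Margin = t* × SE = 1.968534 × 0.39031 = 0.76834.
CI: 1.2298 ± 0.76834 → (0.461, 1.998).
With 95% confidence, each one-unit increase in weekly study hours is associated with a change of between 0.461 and 1.998 points in final exam score.

(0.461, 1.998)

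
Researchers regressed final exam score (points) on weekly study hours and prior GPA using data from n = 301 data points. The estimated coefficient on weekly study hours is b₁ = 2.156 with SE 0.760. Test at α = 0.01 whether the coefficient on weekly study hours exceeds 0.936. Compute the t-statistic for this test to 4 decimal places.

t = 1.6053

H₀: β₁ = 0.936 vs H₁: β₁ > 0.936.
t = (b₁ − β₁⁰)/SE = (2.156 − 0.936) / 0.760 = 1.6053.
df = n − k − 1 = 301 − 2 − 1 = 298.
One-sided p ≈ 0.0547, which is ≥ 0.01, so fail to reject H₀.
The data do not give significant evidence that the true slope on weekly study hours exceeds 0.936 points per unit, holding the other predictors fixed.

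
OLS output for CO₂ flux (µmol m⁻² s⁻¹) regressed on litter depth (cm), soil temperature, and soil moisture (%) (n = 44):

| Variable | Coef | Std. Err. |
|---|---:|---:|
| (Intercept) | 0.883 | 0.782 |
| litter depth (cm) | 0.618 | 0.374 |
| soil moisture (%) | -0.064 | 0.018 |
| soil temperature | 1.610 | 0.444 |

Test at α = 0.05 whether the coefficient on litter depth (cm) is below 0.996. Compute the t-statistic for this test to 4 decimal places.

t = -1.0107

Read off: b = 0.618, SE = 0.374 for litter depth (cm).
H₀: β₁ = 0.996 vs H₁: β₁ < 0.996.
t = (0.618 − 0.996) / 0.374 = -1.0107.
df = n − k − 1 = 44 − 3 − 1 = 40.
One-sided p ≈ 0.1591, which is ≥ 0.05, so fail to reject H₀.
The data do not give significant evidence that the true slope on litter depth (cm) is below 0.996 µmol m⁻² s⁻¹ per unit, holding the other predictors fixed.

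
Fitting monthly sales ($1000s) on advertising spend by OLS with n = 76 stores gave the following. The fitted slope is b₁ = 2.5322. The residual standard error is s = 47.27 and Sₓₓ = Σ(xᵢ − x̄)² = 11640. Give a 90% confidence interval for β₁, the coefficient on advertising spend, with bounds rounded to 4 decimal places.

SE(b₁) = s/√Sₓₓ = 47.27/√11640 = 0.438136.
df = n − 2 = 74.
t* = t_{0.05, 74} = 1.665707.
Margin = t* × SE = 1.665707 × 0.438136 = 0.729806.
CI: 2.5322 ± 0.729806 → (1.8024, 3.2620).
With 90% confidence, each one-unit increase in advertising spend is associated with a change of between 1.8024 and 3.2620 $1000s in monthly sales.

(1.8024, 3.2620)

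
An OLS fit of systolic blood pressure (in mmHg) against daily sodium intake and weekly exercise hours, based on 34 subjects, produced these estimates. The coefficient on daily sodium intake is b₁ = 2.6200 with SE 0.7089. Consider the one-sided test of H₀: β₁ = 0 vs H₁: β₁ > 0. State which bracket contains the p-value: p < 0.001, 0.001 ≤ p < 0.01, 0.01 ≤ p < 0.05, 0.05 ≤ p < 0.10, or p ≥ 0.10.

t = 2.6200 / 0.7089 = 3.696.
df = n − k − 1 = 34 − 2 − 1 = 31.
One-sided p = P(T_{31} > t) ≈ 0.0004.
So p < 0.001.

p < 0.001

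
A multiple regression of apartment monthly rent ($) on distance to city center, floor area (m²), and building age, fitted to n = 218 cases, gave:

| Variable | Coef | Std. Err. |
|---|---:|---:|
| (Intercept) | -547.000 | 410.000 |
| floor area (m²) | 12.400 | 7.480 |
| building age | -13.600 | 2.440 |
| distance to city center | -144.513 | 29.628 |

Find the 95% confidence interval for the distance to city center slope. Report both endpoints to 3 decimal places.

(-202.913, -86.113)

Read off: b = -144.513, SE = 29.628 for distance to city center.
df = n − k − 1 = 218 − 3 − 1 = 214.
t* = t_{0.025, 214} = 1.971111.
Margin = t* × SE = 1.971111 × 29.628 = 58.40008.
CI: -144.513 ± 58.40008 → (-202.913, -86.113).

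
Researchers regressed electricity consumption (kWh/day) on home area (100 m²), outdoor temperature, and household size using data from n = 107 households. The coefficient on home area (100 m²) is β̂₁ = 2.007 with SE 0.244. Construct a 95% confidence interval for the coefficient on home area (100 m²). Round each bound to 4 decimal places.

df = n − k − 1 = 107 − 3 − 1 = 103.
t* = t_{0.025, 103} = 1.983264.
Margin = t* × SE = 1.983264 × 0.244 = 0.483916.
CI: 2.007 ± 0.483916 → (1.5231, 2.4909).
With 95% confidence, each one-unit increase in home area (100 m²) is associated with a change of between 1.5231 and 2.4909 kWh/day in electricity consumption, holding the other predictors fixed.

(1.5231, 2.4909)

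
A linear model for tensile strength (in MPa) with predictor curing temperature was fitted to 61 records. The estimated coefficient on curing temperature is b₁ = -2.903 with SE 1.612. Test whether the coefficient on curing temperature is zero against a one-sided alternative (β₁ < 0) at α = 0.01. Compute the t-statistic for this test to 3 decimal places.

H₀: β₁ = 0 vs H₁: β₁ < 0.
t = (b₁ − β₁⁰)/SE = -2.903 / 1.612 = -1.801.
df = n − 2 = 61 − 2 = 59.
One-sided p ≈ 0.0384, which is ≥ 0.01, so fail to reject H₀.
The data do not give significant evidence that the true slope on curing temperature is negative.

t = -1.801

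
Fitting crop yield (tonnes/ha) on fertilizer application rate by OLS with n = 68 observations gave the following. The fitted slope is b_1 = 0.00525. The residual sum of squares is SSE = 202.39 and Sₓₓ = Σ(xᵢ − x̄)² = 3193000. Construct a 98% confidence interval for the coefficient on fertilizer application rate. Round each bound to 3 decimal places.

(0.003, 0.008)

MSE = SSE/(n − 2) = 202.39/66 = 3.06652.
SE(b_1) = √(MSE/Sₓₓ) = √(3.06652/3193000) = 0.000979993.
df = n − 2 = 66.
t* = t_{0.01, 66} = 2.384186.
Margin = t* × SE = 2.384186 × 0.000979993 = 0.00234.
CI: 0.00525 ± 0.00234 → (0.003, 0.008).
With 98% confidence, each one-unit increase in fertilizer application rate is associated with a change of between 0.003 and 0.008 tonnes/ha in crop yield.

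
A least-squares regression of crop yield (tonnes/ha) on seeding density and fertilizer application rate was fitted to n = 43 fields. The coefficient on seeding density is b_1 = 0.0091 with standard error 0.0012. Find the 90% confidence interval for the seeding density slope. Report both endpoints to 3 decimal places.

df = n − k − 1 = 43 − 2 − 1 = 40.
t* = t_{0.05, 40} = 1.683851.
Margin = t* × SE = 1.683851 × 0.0012 = 0.00202.
CI: 0.0091 ± 0.00202 → (0.007, 0.011).
With 90% confidence, each one-unit increase in seeding density is associated with a change of between 0.007 and 0.011 tonnes/ha in crop yield, holding the other predictors fixed.

(0.007, 0.011)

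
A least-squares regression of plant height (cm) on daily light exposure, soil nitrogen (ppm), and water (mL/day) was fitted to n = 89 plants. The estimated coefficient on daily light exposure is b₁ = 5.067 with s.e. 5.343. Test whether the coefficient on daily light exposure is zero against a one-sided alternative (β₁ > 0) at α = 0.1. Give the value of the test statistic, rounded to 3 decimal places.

H₀: β₁ = 0 vs H₁: β₁ > 0.
t = (b₁ − β₁⁰)/SE = 5.067 / 5.343 = 0.948.
df = n − k − 1 = 89 − 3 − 1 = 85.
One-sided p ≈ 0.1728, which is ≥ 0.1, so fail to reject H₀.
The data do not give significant evidence that the true slope on daily light exposure is positive, holding the other predictors fixed.

t = 0.948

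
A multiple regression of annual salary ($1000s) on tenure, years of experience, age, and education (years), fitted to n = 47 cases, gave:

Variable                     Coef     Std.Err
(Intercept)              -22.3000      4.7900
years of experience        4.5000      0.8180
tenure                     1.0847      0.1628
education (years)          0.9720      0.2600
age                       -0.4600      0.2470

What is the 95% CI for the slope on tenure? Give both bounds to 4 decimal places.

Read off: b = 1.0847, SE = 0.1628 for tenure.
df = n − k − 1 = 47 − 4 − 1 = 42.
t* = t_{0.025, 42} = 2.018082.
Margin = t* × SE = 2.018082 × 0.1628 = 0.328544.
CI: 1.0847 ± 0.328544 → (0.7562, 1.4132).

(0.7562, 1.4132)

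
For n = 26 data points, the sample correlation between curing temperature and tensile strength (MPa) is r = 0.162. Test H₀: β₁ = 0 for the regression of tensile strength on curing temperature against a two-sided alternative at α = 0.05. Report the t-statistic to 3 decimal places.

t = r·√(n − 2)/√(1 − r²) = 0.162·√24/√0.973756 = 0.804.
df = n − 2 = 24.
Two-sided p ≈ 0.4291, which is ≥ 0.05, so fail to reject H₀.
The data do not give significant evidence of a linear association between curing temperature and tensile strength.

t = 0.804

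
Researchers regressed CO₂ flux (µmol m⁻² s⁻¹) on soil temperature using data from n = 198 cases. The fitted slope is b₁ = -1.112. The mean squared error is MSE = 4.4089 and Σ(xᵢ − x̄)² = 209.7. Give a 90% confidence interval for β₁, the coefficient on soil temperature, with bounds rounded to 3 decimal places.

(-1.352, -0.872)

SE(b₁) = √(MSE/Sₓₓ) = √(4.4089/209.7) = 0.144999.
df = n − 2 = 196.
t* = t_{0.05, 196} = 1.652665.
Margin = t* × SE = 1.652665 × 0.144999 = 0.23964.
CI: -1.112 ± 0.23964 → (-1.352, -0.872).
With 90% confidence, each one-unit increase in soil temperature is associated with a change of between -1.352 and -0.872 µmol m⁻² s⁻¹ in CO₂ flux.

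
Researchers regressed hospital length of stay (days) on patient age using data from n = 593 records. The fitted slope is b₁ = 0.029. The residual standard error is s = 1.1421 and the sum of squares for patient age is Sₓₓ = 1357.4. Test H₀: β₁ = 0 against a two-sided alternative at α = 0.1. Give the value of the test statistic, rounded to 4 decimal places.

t = 0.9355

SE(b₁) = s/√Sₓₓ = 1.1421/√1357.4 = 0.0309992.
t = 0.029 / 0.0309992 = 0.9355.
df = n − 2 = 591.
Two-sided p ≈ 0.3499, which is ≥ 0.1, so fail to reject H₀.
The data do not give significant evidence of an association between patient age and hospital length of stay.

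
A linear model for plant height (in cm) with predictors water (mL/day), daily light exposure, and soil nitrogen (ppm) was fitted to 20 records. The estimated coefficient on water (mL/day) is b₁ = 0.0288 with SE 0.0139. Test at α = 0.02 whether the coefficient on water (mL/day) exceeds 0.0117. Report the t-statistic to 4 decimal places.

H₀: β₁ = 0.0117 vs H₁: β₁ > 0.0117.
t = (b₁ − β₁⁰)/SE = (0.0288 − 0.0117) / 0.0139 = 1.2302.
df = n − k − 1 = 20 − 3 − 1 = 16.
One-sided p ≈ 0.1182, which is ≥ 0.02, so fail to reject H₀.
The data do not give significant evidence that the true slope on water (mL/day) exceeds 0.0117 cm per unit, holding the other predictors fixed.

t = 1.2302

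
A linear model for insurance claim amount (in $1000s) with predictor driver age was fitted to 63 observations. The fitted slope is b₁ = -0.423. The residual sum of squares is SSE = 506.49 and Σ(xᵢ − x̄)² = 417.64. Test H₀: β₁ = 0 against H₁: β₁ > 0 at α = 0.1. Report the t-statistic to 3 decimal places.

t = -3.000

MSE = SSE/(n − 2) = 506.49/61 = 8.30311.
SE(b₁) = √(MSE/Sₓₓ) = √(8.30311/417.64) = 0.141.
t = -0.423 / 0.141 = -3.000.
df = n − 2 = 61.
One-sided p ≈ 0.9980, which is ≥ 0.1, so fail to reject H₀.
The data do not give significant evidence that the true slope on driver age is positive.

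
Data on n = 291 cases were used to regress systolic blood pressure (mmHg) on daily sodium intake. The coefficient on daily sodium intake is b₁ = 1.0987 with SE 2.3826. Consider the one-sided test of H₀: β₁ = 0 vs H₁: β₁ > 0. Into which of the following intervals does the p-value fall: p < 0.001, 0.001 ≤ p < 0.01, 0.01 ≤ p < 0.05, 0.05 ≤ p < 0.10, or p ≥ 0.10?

p ≥ 0.10

t = 1.0987 / 2.3826 = 0.461.
df = n − 2 = 291 − 2 = 289.
One-sided p = P(T_{289} > t) ≈ 0.3225.
So p ≥ 0.10.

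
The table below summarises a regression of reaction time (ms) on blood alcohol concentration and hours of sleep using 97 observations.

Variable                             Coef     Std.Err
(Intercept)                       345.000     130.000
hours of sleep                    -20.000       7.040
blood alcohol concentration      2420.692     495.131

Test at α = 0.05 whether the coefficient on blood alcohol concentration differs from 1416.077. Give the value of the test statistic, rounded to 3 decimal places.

t = 2.029

Read off: b = 2420.692, SE = 495.131 for blood alcohol concentration.
H₀: β₁ = 1416.077 vs H₁: β₁ ≠ 1416.077.
t = (2420.692 − 1416.077) / 495.131 = 2.029.
df = n − k − 1 = 97 − 2 − 1 = 94.
Two-sided p ≈ 0.0453, which is < 0.05, so reject H₀.
There is evidence that the true slope on blood alcohol concentration differs from 1416.077 ms per unit, holding the other predictors fixed.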